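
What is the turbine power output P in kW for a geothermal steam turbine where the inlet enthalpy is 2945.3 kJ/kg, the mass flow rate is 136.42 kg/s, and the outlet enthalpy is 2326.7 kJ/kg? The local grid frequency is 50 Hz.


P = mdot * (h_in - h_out) / 1000
P = 136.42 * (2945.3 - 2326.7) / 1000
P = 84.38941 MW
Convert: 84.38941 MW * 1000.0 = 84389 kW
P = 84389 kW


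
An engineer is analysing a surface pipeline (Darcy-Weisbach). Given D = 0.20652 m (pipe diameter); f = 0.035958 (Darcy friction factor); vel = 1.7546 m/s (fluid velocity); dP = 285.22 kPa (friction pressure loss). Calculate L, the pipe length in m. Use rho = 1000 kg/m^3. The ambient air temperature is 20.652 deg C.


L = dP*1000*D / (f*rho*vel^2/2)
L = 285.22*1000*0.20652 / (0.035958*1000*1.7546^2/2)
L = 1064.2 m


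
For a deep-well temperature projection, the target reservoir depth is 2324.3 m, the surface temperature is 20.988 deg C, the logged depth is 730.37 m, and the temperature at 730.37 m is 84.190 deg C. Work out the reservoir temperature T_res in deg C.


Step 1: grad = (T_d1 - T_surf)/d1 * 1000 = (84.19 - 20.988)/730.37 * 1000 = 86.53422 deg C/km
Step 2: T_res = T_surf + grad*d2/1000 = 20.988 + 86.53422*2324.3/1000 = 222.12 deg C
T_res = 222.12 deg C


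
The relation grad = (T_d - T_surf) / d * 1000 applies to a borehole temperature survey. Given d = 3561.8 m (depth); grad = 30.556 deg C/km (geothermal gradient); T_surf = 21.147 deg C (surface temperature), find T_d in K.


T_d = T_surf + grad * d / 1000
T_d = 21.147 + 30.556 * 3561.8 / 1000
T_d = 129.9814 deg C
Convert to K: 129.9814 + 273.15 = 403.13 K
T_d = 403.13 K


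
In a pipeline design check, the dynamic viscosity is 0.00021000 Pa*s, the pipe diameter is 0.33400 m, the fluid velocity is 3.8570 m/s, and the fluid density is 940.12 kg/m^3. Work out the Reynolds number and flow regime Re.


Step 1: Re = rho*vel*D/mu = 940.12*3.857*0.334/0.00021 = 5.7671e+06
Step 2: Re = 5.7671e+06 > 4000, so flow is turbulent.
Re = 5.7671e+06 (turbulent)


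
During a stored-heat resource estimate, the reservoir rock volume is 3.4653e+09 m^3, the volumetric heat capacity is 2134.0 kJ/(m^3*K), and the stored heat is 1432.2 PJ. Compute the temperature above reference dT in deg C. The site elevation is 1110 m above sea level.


dT = Q_s * 1e12 / (Vr * rhoc)
dT = 1432.2 * 1e12 / (3.4653e+09 * 2134.0)
dT = 193.6727 K
Convert (temperature difference, 1 K = 1 deg C): 193.6727 K = 193.6727 deg C
dT = 193.67 deg C


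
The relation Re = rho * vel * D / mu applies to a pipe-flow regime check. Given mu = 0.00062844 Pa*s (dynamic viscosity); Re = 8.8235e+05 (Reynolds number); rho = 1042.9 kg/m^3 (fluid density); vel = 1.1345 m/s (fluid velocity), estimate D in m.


D = Re * mu / (rho * vel)
D = 8.8235e+05 * 0.00062844 / (1042.9 * 1.1345)
D = 0.46866 m


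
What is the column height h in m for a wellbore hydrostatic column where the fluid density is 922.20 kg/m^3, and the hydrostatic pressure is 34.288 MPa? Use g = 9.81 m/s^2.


h = P * 1e6 / (g * rho)
h = 34.288 * 1e6 / (9.81 * 922.20)
h = 3790.1 m


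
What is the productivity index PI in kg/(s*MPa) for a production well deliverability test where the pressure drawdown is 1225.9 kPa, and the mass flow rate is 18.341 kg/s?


PI = mdot * 1000 / dP
PI = 18.341 * 1000 / 1225.9
PI = 14.961 kg/(s*MPa)


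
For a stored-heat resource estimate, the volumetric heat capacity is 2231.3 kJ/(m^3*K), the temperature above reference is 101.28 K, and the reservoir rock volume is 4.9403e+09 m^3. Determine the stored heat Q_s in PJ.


Q_s = Vr * rhoc * dT / 1e12
Q_s = 4.9403e+09 * 2231.3 * 101.28 / 1e12
Q_s = 1116.4 PJ


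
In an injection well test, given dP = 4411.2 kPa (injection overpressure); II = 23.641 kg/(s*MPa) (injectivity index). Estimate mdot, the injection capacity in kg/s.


mdot = II * dP / 1000
mdot = 23.641 * 4411.2 / 1000
mdot = 104.29 kg/s


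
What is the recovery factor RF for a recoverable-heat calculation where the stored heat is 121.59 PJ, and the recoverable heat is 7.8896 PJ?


RF = Q_rec / Q_s
RF = 7.8896 / 121.59
RF = 0.064887


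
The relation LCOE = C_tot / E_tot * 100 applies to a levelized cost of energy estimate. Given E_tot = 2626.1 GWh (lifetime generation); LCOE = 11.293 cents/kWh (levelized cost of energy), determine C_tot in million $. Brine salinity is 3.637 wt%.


C_tot = LCOE / 100 * E_tot
C_tot = 11.293 / 100 * 2626.1
C_tot = 296.57 million $


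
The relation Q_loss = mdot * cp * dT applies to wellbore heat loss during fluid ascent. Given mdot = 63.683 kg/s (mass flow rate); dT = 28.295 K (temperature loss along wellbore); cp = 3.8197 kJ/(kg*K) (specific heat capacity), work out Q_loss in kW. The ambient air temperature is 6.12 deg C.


Q_loss = mdot * cp * dT
Q_loss = 63.683 * 3.8197 * 28.295
Q_loss = 6882.8 kW


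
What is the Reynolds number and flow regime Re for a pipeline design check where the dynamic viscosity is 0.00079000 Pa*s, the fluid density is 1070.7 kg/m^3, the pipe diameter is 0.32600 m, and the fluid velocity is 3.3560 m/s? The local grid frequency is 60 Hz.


Step 1: Re = rho*vel*D/mu = 1070.7*3.356*0.326/0.00079 = 1.4828e+06
Step 2: Re = 1.4828e+06 > 4000, so flow is turbulent.
Re = 1.4828e+06 (turbulent)


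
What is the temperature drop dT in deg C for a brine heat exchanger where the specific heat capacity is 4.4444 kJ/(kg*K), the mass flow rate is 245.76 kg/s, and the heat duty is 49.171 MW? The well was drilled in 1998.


dT = Q * 1000 / (mdot * cp)
dT = 49.171 * 1000 / (245.76 * 4.4444)
dT = 45.01785 K
Convert (temperature difference, 1 K = 1 deg C): 45.01785 K = 45.01785 deg C
dT = 45.018 deg C


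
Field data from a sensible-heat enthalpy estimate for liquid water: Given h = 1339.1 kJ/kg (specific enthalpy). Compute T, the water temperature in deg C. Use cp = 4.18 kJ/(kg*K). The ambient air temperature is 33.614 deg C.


T = h / cp
T = 1339.1 / 4.18
T = 320.36 deg C


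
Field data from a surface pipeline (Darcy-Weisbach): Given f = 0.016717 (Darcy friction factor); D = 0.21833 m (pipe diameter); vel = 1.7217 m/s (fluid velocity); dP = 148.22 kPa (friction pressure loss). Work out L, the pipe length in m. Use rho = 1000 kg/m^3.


L = dP*1000*D / (f*rho*vel^2/2)
L = 148.22*1000*0.21833 / (0.016717*1000*1.7217^2/2)
L = 1306.1 m


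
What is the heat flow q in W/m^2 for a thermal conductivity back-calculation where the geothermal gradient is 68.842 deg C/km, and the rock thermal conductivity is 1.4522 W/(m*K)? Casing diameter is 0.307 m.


q = k * grad / 1000
q = 1.4522 * 68.842 / 1000
q = 0.099972 W/m^2


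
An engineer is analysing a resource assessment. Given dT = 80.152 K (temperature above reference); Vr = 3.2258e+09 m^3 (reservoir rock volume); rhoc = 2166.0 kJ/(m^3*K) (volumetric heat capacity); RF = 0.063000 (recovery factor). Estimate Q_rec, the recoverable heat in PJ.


Step 1: Q_s = Vr*rhoc*dT/1e12 = 3.2258e+09*2166.0*80.152/1e12 = 560.0287 PJ
Step 2: Q_rec = Q_s * RF = 560.0287 * 0.063 = 35.282 PJ
Q_rec = 35.282 PJ


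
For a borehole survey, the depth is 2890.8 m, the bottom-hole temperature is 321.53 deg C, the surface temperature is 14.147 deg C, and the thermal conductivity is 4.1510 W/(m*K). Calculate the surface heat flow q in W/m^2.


Step 1: grad = (T_d - T_surf)/d * 1000 = (321.53 - 14.147)/2890.8 * 1000 = 106.3315 deg C/km
Step 2: q = k * grad / 1000 = 4.151 * 106.3315 / 1000 = 0.44138 W/m^2
q = 0.44138 W/m^2


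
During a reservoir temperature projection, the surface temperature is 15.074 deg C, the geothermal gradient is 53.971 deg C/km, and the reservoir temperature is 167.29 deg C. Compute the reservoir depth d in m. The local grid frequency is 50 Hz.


d = (T_res - T_surf) / grad * 1000
d = (167.29 - 15.074) / 53.971 * 1000
d = 2820.3 m


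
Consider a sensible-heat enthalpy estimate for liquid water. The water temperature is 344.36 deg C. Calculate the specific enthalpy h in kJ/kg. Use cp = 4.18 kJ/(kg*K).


h = cp * T
h = 4.18 * 344.36
h = 1439.4 kJ/kg


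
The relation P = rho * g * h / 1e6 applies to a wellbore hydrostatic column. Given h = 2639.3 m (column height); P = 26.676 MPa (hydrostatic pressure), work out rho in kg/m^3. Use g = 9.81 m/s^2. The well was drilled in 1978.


rho = P * 1e6 / (g * h)
rho = 26.676 * 1e6 / (9.81 * 2639.3)
rho = 1030.3 kg/m^3


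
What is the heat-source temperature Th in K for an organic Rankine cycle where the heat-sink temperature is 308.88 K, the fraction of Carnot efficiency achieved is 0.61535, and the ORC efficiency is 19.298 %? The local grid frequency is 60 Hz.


Th = Tc / (1 - (eta_orc/100)/f)
Th = 308.88 / (1 - (19.298/100)/0.61535)
Th = 450.01 K


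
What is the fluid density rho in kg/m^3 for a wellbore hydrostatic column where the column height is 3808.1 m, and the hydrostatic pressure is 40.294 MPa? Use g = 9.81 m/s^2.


rho = P * 1e6 / (g * h)
rho = 40.294 * 1e6 / (9.81 * 3808.1)
rho = 1078.6 kg/m^3


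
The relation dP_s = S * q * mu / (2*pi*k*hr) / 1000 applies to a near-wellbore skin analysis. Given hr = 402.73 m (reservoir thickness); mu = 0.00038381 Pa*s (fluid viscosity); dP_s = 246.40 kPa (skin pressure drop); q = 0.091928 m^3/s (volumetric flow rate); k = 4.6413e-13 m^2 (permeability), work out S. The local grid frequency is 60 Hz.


S = dP_s * 1000 * 2*pi*k*hr / (q*mu)
S = 246.40 * 1000 * 2*pi*4.6413e-13*402.73 / (0.091928*0.00038381)
S = 8.2018


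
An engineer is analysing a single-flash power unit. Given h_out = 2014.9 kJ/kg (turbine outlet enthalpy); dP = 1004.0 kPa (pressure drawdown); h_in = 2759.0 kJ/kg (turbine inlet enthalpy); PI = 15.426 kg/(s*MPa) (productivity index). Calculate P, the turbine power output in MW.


Step 1: mdot = PI * dP / 1000 = 15.426 * 1004.0 / 1000 = 15.48770 kg/s
Step 2: P = mdot*(h_in - h_out)/1000 = 15.48770*(2759.0 - 2014.9)/1000 = 11.524 MW
P = 11.524 MW


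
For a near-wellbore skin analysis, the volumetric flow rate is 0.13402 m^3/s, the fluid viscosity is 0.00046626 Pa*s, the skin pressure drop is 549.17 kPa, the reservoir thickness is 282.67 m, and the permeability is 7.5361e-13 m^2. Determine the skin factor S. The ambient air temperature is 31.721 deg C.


S = dP_s * 1000 * 2*pi*k*hr / (q*mu)
S = 549.17 * 1000 * 2*pi*7.5361e-13*282.67 / (0.13402*0.00046626)
S = 11.763


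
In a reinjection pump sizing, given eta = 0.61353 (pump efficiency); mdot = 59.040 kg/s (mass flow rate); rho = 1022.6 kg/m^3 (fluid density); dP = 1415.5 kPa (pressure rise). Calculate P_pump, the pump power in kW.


P_pump = mdot * dP / (rho * eta)
P_pump = 59.040 * 1415.5 / (1022.6 * 0.61353)
P_pump = 133.20 kW


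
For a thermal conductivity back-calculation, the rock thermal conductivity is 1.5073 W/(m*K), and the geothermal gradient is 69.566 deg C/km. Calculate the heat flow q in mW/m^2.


q = k * grad / 1000
q = 1.5073 * 69.566 / 1000
q = 0.1048568 W/m^2
Convert: 0.1048568 W/m^2 * 1000.0 = 104.86 mW/m^2
q = 104.86 mW/m^2


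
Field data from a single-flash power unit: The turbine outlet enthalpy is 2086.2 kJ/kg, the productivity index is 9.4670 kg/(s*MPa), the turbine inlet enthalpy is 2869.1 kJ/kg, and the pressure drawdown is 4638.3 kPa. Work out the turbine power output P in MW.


Step 1: mdot = PI * dP / 1000 = 9.467 * 4638.3 / 1000 = 43.91079 kg/s
Step 2: P = mdot*(h_in - h_out)/1000 = 43.91079*(2869.1 - 2086.2)/1000 = 34.378 MW
P = 34.378 MW


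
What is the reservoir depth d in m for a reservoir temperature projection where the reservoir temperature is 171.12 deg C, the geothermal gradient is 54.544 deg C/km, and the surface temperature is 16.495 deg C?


d = (T_res - T_surf) / grad * 1000
d = (171.12 - 16.495) / 54.544 * 1000
d = 2834.9 m


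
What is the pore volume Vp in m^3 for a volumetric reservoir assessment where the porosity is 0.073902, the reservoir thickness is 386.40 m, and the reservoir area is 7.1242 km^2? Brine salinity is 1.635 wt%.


Vp = A * 1e6 * hr * phi
Vp = 7.1242 * 1e6 * 386.40 * 0.073902
Vp = 2.0344e+08 m^3


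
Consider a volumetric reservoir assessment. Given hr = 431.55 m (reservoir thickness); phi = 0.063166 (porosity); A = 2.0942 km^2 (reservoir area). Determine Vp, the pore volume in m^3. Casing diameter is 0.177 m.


Vp = A * 1e6 * hr * phi
Vp = 2.0942 * 1e6 * 431.55 * 0.063166
Vp = 5.7086e+07 m^3


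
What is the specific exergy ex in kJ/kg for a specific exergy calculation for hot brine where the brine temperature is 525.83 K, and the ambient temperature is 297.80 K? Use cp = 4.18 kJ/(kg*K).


ex = cp * ((T_b - T_0) - T_0 * ln(T_b/T_0))
ex = 4.18 * ((525.83 - 297.80) - 297.80 * ln(525.83/297.80))
ex = 245.42 kJ/kg


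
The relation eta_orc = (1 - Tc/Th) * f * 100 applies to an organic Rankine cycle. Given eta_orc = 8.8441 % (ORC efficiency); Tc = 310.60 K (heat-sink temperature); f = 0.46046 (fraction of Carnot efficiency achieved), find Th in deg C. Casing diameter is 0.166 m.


Th = Tc / (1 - (eta_orc/100)/f)
Th = 310.60 / (1 - (8.8441/100)/0.46046)
Th = 384.4397 K
Convert to deg C: 384.4397 - 273.15 = 111.29 deg C
Th = 111.29 deg C


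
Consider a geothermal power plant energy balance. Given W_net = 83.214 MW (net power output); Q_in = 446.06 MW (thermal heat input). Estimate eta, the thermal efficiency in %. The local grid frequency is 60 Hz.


eta = W_net / Q_in * 100
eta = 83.214 / 446.06 * 100
eta = 18.655 %


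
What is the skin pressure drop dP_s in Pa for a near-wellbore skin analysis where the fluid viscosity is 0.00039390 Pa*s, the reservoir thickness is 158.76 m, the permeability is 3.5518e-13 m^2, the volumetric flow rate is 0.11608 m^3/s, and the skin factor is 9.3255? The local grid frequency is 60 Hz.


dP_s = S * q * mu / (2*pi*k*hr) / 1000
dP_s = 9.3255 * 0.11608 * 0.00039390 / (2*pi*3.5518e-13*158.76) / 1000
dP_s = 1203.500 kPa
Convert: 1203.500 kPa * 1000.0 = 1.2035e+06 Pa
dP_s = 1.2035e+06 Pa


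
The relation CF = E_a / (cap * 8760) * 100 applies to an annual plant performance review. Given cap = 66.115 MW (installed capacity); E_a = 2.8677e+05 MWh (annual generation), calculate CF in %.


CF = E_a / (cap * 8760) * 100
CF = 2.8677e+05 / (66.115 * 8760) * 100
CF = 49.514 %


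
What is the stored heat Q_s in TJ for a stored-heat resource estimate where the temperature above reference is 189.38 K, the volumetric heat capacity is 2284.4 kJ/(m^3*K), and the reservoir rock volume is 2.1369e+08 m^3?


Q_s = Vr * rhoc * dT / 1e12
Q_s = 2.1369e+08 * 2284.4 * 189.38 / 1e12
Q_s = 92.44650 PJ
Convert: 92.44650 PJ * 1000.0 = 92446 TJ
Q_s = 92446 TJ


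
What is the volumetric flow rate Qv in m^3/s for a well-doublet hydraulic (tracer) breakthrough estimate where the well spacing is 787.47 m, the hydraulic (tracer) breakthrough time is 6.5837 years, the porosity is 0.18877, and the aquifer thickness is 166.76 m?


Qv = pi*hr*phi*L^2 / (3*t_bt*365.25*86400)
Qv = pi*166.76*0.18877*787.47^2 / (3*6.5837*365.25*86400)
Qv = 0.098389 m^3/s


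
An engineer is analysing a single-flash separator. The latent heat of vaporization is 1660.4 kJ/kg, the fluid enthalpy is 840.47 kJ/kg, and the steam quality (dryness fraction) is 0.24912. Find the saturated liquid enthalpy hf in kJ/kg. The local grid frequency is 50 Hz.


hf = h - x * hfg
hf = 840.47 - 0.24912 * 1660.4
hf = 426.83 kJ/kg


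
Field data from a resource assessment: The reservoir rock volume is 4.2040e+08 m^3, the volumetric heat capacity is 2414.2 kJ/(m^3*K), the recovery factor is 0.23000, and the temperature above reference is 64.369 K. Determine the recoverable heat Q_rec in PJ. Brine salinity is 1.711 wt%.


Step 1: Q_s = Vr*rhoc*dT/1e12 = 4.2040e+08*2414.2*64.369/1e12 = 65.33001 PJ
Step 2: Q_rec = Q_s * RF = 65.33001 * 0.23 = 15.026 PJ
Q_rec = 15.026 PJ


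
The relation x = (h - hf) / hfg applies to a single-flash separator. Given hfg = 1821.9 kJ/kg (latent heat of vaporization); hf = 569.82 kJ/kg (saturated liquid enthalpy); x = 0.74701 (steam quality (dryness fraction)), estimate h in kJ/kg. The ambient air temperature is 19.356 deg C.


h = hf + x * hfg
h = 569.82 + 0.74701 * 1821.9
h = 1930.8 kJ/kg


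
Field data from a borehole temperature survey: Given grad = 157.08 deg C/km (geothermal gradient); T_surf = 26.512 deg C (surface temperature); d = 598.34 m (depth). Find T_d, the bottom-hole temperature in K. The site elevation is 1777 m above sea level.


T_d = T_surf + grad * d / 1000
T_d = 26.512 + 157.08 * 598.34 / 1000
T_d = 120.4992 deg C
Convert to K: 120.4992 + 273.15 = 393.65 K
T_d = 393.65 K


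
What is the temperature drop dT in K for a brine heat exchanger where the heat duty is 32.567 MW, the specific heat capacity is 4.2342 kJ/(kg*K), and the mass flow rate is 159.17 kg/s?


dT = Q * 1000 / (mdot * cp)
dT = 32.567 * 1000 / (159.17 * 4.2342)
dT = 48.322 K


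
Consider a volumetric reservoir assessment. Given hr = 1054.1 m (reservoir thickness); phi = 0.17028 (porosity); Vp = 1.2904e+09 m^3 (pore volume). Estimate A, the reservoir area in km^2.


A = Vp / (1e6 * hr * phi)
A = 1.2904e+09 / (1e6 * 1054.1 * 0.17028)
A = 7.1892 km^2


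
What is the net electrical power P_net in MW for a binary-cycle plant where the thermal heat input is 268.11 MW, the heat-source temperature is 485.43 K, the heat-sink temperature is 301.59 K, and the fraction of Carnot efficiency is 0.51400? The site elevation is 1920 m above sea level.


Step 1: eta = (1 - Tc/Th)*f = (1 - 301.59/485.43)*0.514 = 0.1946599
Step 2: P_net = eta * Q_in = 0.1946599 * 268.11 = 52.190 MW
P_net = 52.190 MW


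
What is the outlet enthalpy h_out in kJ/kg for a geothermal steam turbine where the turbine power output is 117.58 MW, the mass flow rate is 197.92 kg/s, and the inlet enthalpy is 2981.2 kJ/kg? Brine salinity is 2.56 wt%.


h_out = h_in - P * 1000 / mdot
h_out = 2981.2 - 117.58 * 1000 / 197.92
h_out = 2387.1 kJ/kg


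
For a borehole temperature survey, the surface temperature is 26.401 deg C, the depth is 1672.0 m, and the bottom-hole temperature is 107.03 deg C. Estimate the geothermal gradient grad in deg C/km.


grad = (T_d - T_surf) / d * 1000
grad = (107.03 - 26.401) / 1672.0 * 1000
grad = 48.223 deg C/km


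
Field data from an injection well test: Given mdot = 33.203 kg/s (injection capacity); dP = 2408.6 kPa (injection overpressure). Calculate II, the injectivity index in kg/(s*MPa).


II = mdot * 1000 / dP
II = 33.203 * 1000 / 2408.6
II = 13.785 kg/(s*MPa)


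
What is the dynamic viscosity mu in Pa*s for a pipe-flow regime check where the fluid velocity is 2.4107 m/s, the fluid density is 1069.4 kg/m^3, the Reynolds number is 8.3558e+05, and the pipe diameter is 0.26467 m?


mu = rho * vel * D / Re
mu = 1069.4 * 2.4107 * 0.26467 / 8.3558e+05
mu = 0.00081658 Pa*s


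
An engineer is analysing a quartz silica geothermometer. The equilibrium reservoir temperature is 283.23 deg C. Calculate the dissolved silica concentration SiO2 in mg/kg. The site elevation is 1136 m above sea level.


SiO2 = 10^(5.19 - 1309/(T_eq + 273.15))
SiO2 = 10^(5.19 - 1309/(283.23 + 273.15))
SiO2 = 687.53 mg/kg


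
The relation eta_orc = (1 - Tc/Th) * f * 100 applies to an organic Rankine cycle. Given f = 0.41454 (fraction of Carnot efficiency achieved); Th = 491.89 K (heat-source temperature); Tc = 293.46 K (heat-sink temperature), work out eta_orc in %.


eta_orc = (1 - Tc/Th) * f * 100
eta_orc = (1 - 293.46/491.89) * 0.41454 * 100
eta_orc = 16.723 %


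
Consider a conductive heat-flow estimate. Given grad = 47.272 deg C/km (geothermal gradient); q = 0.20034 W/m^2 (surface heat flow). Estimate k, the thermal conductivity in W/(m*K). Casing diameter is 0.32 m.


k = q * 1000 / grad
k = 0.20034 * 1000 / 47.272
k = 4.2380 W/(m*K)


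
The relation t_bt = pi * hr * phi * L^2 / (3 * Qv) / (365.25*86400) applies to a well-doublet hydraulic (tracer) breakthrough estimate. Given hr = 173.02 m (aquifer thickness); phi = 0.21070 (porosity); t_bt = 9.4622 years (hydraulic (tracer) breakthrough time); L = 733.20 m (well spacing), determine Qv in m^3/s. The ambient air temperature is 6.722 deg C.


Qv = pi*hr*phi*L^2 / (3*t_bt*365.25*86400)
Qv = pi*173.02*0.21070*733.20^2 / (3*9.4622*365.25*86400)
Qv = 0.068729 m^3/s


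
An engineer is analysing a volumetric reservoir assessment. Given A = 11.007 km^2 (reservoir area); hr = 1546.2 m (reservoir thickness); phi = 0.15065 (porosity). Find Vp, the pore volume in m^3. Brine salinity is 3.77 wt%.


Vp = A * 1e6 * hr * phi
Vp = 11.007 * 1e6 * 1546.2 * 0.15065
Vp = 2.5639e+09 m^3


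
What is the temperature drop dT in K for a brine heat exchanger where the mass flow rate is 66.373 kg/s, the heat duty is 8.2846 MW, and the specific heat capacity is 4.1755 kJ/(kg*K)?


dT = Q * 1000 / (mdot * cp)
dT = 8.2846 * 1000 / (66.373 * 4.1755)
dT = 29.893 K


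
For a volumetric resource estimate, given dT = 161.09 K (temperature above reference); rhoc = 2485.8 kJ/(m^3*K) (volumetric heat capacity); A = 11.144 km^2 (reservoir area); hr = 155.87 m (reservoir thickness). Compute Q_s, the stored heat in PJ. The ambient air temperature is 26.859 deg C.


Step 1: Vr = A*1e6*hr = 11.144*1e6*155.87 = 1.737015e+09 m^3
Step 2: Q_s = Vr*rhoc*dT/1e12 = 1.737015e+09*2485.8*161.09/1e12 = 695.57 PJ
Q_s = 695.57 PJ


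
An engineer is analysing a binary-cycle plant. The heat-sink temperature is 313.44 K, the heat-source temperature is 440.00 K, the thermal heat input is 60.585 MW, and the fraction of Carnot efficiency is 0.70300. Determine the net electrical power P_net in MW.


Step 1: eta = (1 - Tc/Th)*f = (1 - 313.44/440.0)*0.703 = 0.2022084
Step 2: P_net = eta * Q_in = 0.2022084 * 60.585 = 12.251 MW
P_net = 12.251 MW


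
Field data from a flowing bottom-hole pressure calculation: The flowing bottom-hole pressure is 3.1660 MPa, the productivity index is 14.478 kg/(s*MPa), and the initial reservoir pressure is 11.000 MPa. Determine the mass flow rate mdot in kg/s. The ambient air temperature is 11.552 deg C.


mdot = (P_i - P_wf) * PI
mdot = (11.000 - 3.1660) * 14.478
mdot = 113.42 kg/s


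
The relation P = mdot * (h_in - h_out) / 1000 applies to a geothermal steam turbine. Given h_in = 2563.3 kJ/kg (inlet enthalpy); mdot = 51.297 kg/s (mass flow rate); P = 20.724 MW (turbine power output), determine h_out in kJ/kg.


h_out = h_in - P * 1000 / mdot
h_out = 2563.3 - 20.724 * 1000 / 51.297
h_out = 2159.3 kJ/kg


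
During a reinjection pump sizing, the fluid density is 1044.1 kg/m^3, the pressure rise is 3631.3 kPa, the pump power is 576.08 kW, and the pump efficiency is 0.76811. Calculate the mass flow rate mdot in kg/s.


mdot = P_pump * rho * eta / dP
mdot = 576.08 * 1044.1 * 0.76811 / 3631.3
mdot = 127.23 kg/s


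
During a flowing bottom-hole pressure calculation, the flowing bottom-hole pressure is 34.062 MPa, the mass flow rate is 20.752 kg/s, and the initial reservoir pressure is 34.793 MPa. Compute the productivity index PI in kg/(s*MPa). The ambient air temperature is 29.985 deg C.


PI = mdot / (P_i - P_wf)
PI = 20.752 / (34.793 - 34.062)
PI = 28.389 kg/(s*MPa)


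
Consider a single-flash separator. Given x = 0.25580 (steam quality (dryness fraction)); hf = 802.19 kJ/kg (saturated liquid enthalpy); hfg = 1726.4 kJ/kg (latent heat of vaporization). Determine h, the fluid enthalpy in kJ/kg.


h = hf + x * hfg
h = 802.19 + 0.25580 * 1726.4
h = 1243.8 kJ/kg


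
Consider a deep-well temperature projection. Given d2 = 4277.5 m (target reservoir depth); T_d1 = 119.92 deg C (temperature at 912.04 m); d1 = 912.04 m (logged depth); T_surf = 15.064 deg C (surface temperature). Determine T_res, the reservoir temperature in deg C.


Step 1: grad = (T_d1 - T_surf)/d1 * 1000 = (119.92 - 15.064)/912.04 * 1000 = 114.9686 deg C/km
Step 2: T_res = T_surf + grad*d2/1000 = 15.064 + 114.9686*4277.5/1000 = 506.84 deg C
T_res = 506.84 deg C


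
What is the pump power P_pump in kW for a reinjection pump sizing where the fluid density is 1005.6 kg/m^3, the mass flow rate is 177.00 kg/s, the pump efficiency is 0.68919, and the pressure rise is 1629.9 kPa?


P_pump = mdot * dP / (rho * eta)
P_pump = 177.00 * 1629.9 / (1005.6 * 0.68919)
P_pump = 416.27 kW


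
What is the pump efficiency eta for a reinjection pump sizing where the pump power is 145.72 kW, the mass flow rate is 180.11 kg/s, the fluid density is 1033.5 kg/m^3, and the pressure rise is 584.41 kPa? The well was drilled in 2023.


eta = mdot * dP / (rho * P_pump)
eta = 180.11 * 584.41 / (1033.5 * 145.72)
eta = 0.69892


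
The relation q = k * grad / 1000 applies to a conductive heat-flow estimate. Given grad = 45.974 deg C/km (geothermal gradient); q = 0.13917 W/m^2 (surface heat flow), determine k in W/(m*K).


k = q * 1000 / grad
k = 0.13917 * 1000 / 45.974
k = 3.0271 W/(m*K)


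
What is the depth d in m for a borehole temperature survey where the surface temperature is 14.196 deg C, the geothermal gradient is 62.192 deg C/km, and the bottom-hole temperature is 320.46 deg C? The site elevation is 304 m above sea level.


d = (T_d - T_surf) / grad * 1000
d = (320.46 - 14.196) / 62.192 * 1000
d = 4924.5 m


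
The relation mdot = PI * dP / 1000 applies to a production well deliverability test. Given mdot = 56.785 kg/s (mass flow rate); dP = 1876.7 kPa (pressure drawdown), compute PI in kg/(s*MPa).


PI = mdot * 1000 / dP
PI = 56.785 * 1000 / 1876.7
PI = 30.258 kg/(s*MPa)


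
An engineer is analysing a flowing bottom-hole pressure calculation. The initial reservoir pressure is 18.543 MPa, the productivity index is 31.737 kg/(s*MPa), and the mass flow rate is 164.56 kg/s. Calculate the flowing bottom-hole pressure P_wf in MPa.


P_wf = P_i - mdot / PI
P_wf = 18.543 - 164.56 / 31.737
P_wf = 13.358 MPa


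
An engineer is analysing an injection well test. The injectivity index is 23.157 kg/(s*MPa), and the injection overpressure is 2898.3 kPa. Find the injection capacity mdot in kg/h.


mdot = II * dP / 1000
mdot = 23.157 * 2898.3 / 1000
mdot = 67.11593 kg/s
Convert: 67.11593 kg/s * 3600.0 = 2.4162e+05 kg/h
mdot = 2.4162e+05 kg/h


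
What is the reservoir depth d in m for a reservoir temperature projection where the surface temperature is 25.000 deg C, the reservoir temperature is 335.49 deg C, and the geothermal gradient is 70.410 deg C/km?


d = (T_res - T_surf) / grad * 1000
d = (335.49 - 25.000) / 70.410 * 1000
d = 4409.7 m


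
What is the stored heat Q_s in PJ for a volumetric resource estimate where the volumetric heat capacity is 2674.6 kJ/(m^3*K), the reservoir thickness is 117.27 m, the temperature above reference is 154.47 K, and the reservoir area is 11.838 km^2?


Step 1: Vr = A*1e6*hr = 11.838*1e6*117.27 = 1.388242e+09 m^3
Step 2: Q_s = Vr*rhoc*dT/1e12 = 1.388242e+09*2674.6*154.47/1e12 = 573.55 PJ
Q_s = 573.55 PJ


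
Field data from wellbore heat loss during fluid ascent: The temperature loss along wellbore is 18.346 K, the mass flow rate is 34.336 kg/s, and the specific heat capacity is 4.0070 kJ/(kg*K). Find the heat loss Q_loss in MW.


Q_loss = mdot * cp * dT
Q_loss = 34.336 * 4.0070 * 18.346
Q_loss = 2524.123 kW
Convert: 2524.123 kW * 0.001 = 2.5241 MW
Q_loss = 2.5241 MW


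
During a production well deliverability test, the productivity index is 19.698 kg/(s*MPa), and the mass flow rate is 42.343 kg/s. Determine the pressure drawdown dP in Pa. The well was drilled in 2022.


dP = mdot * 1000 / PI
dP = 42.343 * 1000 / 19.698
dP = 2149.609 kPa
Convert: 2149.609 kPa * 1000.0 = 2.1496e+06 Pa
dP = 2.1496e+06 Pa


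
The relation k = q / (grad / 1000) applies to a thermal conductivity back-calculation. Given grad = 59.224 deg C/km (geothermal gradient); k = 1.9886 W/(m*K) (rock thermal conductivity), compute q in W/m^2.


q = k * grad / 1000
q = 1.9886 * 59.224 / 1000
q = 0.11777 W/m^2


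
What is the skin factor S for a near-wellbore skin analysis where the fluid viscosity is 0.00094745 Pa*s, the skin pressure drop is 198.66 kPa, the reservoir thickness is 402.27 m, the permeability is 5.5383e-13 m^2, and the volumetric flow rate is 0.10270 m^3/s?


S = dP_s * 1000 * 2*pi*k*hr / (q*mu)
S = 198.66 * 1000 * 2*pi*5.5383e-13*402.27 / (0.10270*0.00094745)
S = 2.8580


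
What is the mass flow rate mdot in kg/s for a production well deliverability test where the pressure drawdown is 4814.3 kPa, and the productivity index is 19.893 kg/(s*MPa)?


mdot = PI * dP / 1000
mdot = 19.893 * 4814.3 / 1000
mdot = 95.771 kg/s


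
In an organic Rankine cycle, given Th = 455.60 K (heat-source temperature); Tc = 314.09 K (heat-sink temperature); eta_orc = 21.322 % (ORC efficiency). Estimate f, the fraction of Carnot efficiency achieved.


f = (eta_orc/100) / (1 - Tc/Th)
f = (21.322/100) / (1 - 314.09/455.60)
f = 0.68647


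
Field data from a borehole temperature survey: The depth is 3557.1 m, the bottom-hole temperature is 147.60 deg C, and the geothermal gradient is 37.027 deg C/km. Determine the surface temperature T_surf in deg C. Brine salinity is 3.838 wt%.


T_surf = T_d - grad * d / 1000
T_surf = 147.60 - 37.027 * 3557.1 / 1000
T_surf = 15.891 deg C


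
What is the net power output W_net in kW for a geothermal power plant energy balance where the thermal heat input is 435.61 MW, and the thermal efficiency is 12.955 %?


W_net = eta / 100 * Q_in
W_net = 12.955 / 100 * 435.61
W_net = 56.43328 MW
Convert: 56.43328 MW * 1000.0 = 56433 kW
W_net = 56433 kW


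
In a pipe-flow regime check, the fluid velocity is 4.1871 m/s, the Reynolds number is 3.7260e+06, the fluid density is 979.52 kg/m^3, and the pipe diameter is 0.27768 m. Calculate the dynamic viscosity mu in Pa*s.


mu = rho * vel * D / Re
mu = 979.52 * 4.1871 * 0.27768 / 3.7260e+06
mu = 0.00030565 Pa*s


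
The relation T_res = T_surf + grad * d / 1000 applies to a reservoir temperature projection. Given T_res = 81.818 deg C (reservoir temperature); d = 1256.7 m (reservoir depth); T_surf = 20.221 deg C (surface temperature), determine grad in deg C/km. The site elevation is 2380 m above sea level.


grad = (T_res - T_surf) / d * 1000
grad = (81.818 - 20.221) / 1256.7 * 1000
grad = 49.015 deg C/km


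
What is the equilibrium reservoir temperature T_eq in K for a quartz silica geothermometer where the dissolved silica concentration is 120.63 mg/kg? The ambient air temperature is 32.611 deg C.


T_eq = 1309 / (5.19 - log10(SiO2)) - 273.15
T_eq = 1309 / (5.19 - log10(120.63)) - 273.15
T_eq = 147.9474 deg C
Convert to K: 147.9474 + 273.15 = 421.10 K
T_eq = 421.10 K


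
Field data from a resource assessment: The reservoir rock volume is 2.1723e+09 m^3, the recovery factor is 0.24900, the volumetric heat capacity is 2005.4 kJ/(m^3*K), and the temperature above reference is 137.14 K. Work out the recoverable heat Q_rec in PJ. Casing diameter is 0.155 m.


Step 1: Q_s = Vr*rhoc*dT/1e12 = 2.1723e+09*2005.4*137.14/1e12 = 597.4272 PJ
Step 2: Q_rec = Q_s * RF = 597.4272 * 0.249 = 148.76 PJ
Q_rec = 148.76 PJ


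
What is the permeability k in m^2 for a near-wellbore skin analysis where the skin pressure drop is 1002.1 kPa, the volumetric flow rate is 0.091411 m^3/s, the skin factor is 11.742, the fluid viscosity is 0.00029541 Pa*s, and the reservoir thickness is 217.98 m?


k = S*q*mu / (2*pi*dP_s*1000*hr)
k = 11.742*0.091411*0.00029541 / (2*pi*1002.1*1000*217.98)
k = 2.3102e-13 m^2


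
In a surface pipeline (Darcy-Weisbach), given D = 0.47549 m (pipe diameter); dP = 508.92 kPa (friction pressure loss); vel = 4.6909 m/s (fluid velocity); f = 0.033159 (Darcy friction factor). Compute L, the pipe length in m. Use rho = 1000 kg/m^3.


L = dP*1000*D / (f*rho*vel^2/2)
L = 508.92*1000*0.47549 / (0.033159*1000*4.6909^2/2)
L = 663.30 m


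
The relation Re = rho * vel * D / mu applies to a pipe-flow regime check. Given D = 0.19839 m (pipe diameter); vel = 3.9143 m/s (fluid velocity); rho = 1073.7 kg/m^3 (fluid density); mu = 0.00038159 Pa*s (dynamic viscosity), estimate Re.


Re = rho * vel * D / mu
Re = 1073.7 * 3.9143 * 0.19839 / 0.00038159
Re = 2.1850e+06


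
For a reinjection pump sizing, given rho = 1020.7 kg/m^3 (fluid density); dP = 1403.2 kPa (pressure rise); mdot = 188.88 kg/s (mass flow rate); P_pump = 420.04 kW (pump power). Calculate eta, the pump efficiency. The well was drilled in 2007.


eta = mdot * dP / (rho * P_pump)
eta = 188.88 * 1403.2 / (1020.7 * 420.04)
eta = 0.61818


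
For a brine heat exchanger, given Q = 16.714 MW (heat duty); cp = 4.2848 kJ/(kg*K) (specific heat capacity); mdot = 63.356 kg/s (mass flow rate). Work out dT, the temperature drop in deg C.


dT = Q * 1000 / (mdot * cp)
dT = 16.714 * 1000 / (63.356 * 4.2848)
dT = 61.56900 K
Convert (temperature difference, 1 K = 1 deg C): 61.56900 K = 61.56900 deg C
dT = 61.569 deg C


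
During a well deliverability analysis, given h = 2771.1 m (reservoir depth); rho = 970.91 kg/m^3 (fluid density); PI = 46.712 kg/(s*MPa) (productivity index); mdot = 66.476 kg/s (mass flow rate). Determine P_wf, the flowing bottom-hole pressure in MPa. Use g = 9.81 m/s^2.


Step 1: P_i = rho*g*h/1e6 = 970.91*9.81*2771.1/1e6 = 26.39369 MPa
Step 2: P_wf = P_i - mdot/PI = 26.39369 - 66.476/46.712 = 24.971 MPa
P_wf = 24.971 MPa


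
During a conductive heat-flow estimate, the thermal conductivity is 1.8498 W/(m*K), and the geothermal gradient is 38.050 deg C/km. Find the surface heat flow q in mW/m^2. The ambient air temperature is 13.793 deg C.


q = k * grad / 1000
q = 1.8498 * 38.050 / 1000
q = 0.07038489 W/m^2
Convert: 0.07038489 W/m^2 * 1000.0 = 70.385 mW/m^2
q = 70.385 mW/m^2


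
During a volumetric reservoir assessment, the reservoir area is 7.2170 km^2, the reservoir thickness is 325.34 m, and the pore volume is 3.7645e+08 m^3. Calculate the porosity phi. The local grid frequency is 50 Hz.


phi = Vp / (A * 1e6 * hr)
phi = 3.7645e+08 / (7.2170 * 1e6 * 325.34)
phi = 0.16033


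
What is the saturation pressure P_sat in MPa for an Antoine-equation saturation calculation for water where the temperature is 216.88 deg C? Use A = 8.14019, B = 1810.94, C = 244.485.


P_sat = 10^(A - B/(C + T)) / 760 * 0.101325
P_sat = 10^(8.14019 - 1810.94/(244.485 + 216.88)) / 760 * 0.101325
P_sat = 2.1873 MPa


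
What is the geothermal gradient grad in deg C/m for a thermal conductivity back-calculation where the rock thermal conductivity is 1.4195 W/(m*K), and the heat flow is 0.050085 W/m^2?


grad = q / k * 1000
grad = 0.050085 / 1.4195 * 1000
grad = 35.28355 deg C/km
Convert: 35.28355 deg C/km * 0.001 = 0.035284 deg C/m
grad = 0.035284 deg C/m


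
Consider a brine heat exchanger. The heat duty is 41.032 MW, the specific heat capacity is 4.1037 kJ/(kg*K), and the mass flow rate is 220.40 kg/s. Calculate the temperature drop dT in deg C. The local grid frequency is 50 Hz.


dT = Q * 1000 / (mdot * cp)
dT = 41.032 * 1000 / (220.40 * 4.1037)
dT = 45.36652 K
Convert (temperature difference, 1 K = 1 deg C): 45.36652 K = 45.36652 deg C
dT = 45.367 deg C


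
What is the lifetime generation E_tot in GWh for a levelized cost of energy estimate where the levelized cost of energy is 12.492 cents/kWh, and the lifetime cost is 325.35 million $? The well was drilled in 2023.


E_tot = C_tot / LCOE * 100
E_tot = 325.35 / 12.492 * 100
E_tot = 2604.5 GWh


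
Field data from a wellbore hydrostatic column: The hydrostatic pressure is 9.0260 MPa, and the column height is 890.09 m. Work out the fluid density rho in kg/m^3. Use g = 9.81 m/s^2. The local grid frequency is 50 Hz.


rho = P * 1e6 / (g * h)
rho = 9.0260 * 1e6 / (9.81 * 890.09)
rho = 1033.7 kg/m^3


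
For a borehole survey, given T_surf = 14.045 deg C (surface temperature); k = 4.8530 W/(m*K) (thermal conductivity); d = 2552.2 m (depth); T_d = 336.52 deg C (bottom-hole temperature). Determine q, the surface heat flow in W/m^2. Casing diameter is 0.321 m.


Step 1: grad = (T_d - T_surf)/d * 1000 = (336.52 - 14.045)/2552.2 * 1000 = 126.3518 deg C/km
Step 2: q = k * grad / 1000 = 4.853 * 126.3518 / 1000 = 0.61319 W/m^2
q = 0.61319 W/m^2


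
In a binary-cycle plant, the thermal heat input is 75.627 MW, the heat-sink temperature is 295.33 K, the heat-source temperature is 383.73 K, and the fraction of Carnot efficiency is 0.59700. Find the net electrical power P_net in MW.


Step 1: eta = (1 - Tc/Th)*f = (1 - 295.33/383.73)*0.597 = 0.1375311
Step 2: P_net = eta * Q_in = 0.1375311 * 75.627 = 10.401 MW
P_net = 10.401 MW


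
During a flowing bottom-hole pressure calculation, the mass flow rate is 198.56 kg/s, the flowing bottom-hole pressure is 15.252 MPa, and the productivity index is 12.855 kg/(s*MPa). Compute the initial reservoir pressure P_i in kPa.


P_i = P_wf + mdot / PI
P_i = 15.252 + 198.56 / 12.855
P_i = 30.69813 MPa
Convert: 30.69813 MPa * 1000.0 = 30698 kPa
P_i = 30698 kPa


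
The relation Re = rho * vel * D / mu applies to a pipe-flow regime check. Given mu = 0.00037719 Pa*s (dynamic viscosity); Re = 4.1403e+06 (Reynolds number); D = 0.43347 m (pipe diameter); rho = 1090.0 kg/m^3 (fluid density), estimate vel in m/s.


vel = Re * mu / (rho * D)
vel = 4.1403e+06 * 0.00037719 / (1090.0 * 0.43347)
vel = 3.3053 m/s


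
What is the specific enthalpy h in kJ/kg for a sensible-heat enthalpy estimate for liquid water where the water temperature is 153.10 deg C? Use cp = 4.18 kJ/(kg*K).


h = cp * T
h = 4.18 * 153.10
h = 639.96 kJ/kg


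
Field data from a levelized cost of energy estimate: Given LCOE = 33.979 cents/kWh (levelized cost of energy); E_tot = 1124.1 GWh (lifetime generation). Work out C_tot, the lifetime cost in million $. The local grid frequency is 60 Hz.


C_tot = LCOE / 100 * E_tot
C_tot = 33.979 / 100 * 1124.1
C_tot = 381.96 million $


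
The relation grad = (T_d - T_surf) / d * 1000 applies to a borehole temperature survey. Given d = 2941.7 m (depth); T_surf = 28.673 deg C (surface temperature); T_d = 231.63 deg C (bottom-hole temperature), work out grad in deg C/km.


grad = (T_d - T_surf) / d * 1000
grad = (231.63 - 28.673) / 2941.7 * 1000
grad = 68.993 deg C/km


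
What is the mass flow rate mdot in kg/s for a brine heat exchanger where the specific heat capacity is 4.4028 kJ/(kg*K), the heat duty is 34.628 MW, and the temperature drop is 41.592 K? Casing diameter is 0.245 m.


mdot = Q * 1000 / (cp * dT)
mdot = 34.628 * 1000 / (4.4028 * 41.592)
mdot = 189.10 kg/s


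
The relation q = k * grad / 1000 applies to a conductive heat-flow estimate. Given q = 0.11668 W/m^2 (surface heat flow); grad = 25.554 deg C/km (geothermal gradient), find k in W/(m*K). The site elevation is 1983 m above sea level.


k = q * 1000 / grad
k = 0.11668 * 1000 / 25.554
k = 4.5660 W/(m*K)


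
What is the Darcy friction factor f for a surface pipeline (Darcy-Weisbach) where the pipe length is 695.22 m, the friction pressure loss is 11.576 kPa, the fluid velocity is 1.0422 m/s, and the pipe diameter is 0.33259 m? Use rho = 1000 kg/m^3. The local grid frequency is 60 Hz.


f = dP*1000 / ((L/D)*(rho*vel^2/2))
f = 11.576*1000 / ((695.22/0.33259)*(1000*1.0422^2/2))
f = 0.010197


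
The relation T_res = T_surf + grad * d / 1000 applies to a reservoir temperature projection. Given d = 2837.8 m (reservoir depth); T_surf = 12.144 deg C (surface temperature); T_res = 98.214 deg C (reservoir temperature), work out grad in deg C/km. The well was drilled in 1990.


grad = (T_res - T_surf) / d * 1000
grad = (98.214 - 12.144) / 2837.8 * 1000
grad = 30.330 deg C/km


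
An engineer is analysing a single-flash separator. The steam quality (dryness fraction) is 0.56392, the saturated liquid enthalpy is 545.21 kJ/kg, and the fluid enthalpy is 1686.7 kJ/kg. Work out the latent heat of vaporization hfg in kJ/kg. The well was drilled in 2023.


hfg = (h - hf) / x
hfg = (1686.7 - 545.21) / 0.56392
hfg = 2024.2 kJ/kg


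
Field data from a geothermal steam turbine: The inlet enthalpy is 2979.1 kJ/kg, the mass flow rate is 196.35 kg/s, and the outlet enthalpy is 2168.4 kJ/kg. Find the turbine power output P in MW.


P = mdot * (h_in - h_out) / 1000
P = 196.35 * (2979.1 - 2168.4) / 1000
P = 159.18 MW
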